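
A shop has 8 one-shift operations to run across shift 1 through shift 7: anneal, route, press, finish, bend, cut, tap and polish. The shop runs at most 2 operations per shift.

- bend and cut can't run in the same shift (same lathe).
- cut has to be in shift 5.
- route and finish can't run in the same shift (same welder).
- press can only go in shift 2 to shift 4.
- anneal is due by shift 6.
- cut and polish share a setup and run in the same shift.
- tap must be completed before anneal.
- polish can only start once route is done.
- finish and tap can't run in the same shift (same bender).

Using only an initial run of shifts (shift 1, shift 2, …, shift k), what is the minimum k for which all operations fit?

The precedence chain requires at least 2 distinct shifts.
With at most 2 per shift and 8 operations, at least 4 shifts are needed.
cut can't be placed before shift 5, so the schedule must run through at least shift 5.
5 works (last occupied shift: shift 5): for example finish in shift 3; anneal in shift 2; route in shift 1; polish in shift 5; tap in shift 1; cut in shift 5; press in shift 2; bend in shift 3.

5 shifts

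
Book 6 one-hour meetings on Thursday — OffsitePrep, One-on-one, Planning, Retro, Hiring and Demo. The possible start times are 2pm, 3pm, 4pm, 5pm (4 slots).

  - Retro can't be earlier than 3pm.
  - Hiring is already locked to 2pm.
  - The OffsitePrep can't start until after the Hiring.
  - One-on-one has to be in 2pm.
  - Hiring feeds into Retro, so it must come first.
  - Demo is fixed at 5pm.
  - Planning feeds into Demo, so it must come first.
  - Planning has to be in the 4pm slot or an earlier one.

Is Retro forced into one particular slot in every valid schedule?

Retro can be 3pm (e.g. Demo in 5pm; Retro in 3pm; One-on-one in 2pm; Hiring in 2pm; OffsitePrep in 3pm; Planning in 2pm) or 4pm (e.g. One-on-one -> 2pm; Planning -> 2pm; Retro -> 4pm; OffsitePrep -> 3pm; Demo -> 5pm; Hiring -> 2pm).

No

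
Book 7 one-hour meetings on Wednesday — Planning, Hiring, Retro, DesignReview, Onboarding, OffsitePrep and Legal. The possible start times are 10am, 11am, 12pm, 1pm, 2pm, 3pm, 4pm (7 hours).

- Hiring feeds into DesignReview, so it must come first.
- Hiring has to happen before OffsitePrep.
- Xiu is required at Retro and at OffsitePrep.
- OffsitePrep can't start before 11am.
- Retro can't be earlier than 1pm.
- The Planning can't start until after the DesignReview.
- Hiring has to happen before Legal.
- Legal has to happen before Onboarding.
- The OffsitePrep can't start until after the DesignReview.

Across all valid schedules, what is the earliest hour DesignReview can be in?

11am

Precedence pushes DesignReview to at least 11am; downstream work caps DesignReview at 3pm.
DesignReview at 11am is achievable: Retro -> 1pm, Onboarding -> 12pm, Planning -> 12pm, DesignReview -> 11am, Legal -> 11am, OffsitePrep -> 12pm, Hiring -> 10am.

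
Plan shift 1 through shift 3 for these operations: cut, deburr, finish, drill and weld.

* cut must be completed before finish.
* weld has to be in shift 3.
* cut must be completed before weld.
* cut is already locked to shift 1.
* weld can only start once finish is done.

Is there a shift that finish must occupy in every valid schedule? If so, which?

shift 2

cut is fixed at shift 1 and must come before finish, so finish is at least shift 2.
weld is fixed at shift 3 and must come after finish, so finish is at most shift 2.
So finish must be shift 2.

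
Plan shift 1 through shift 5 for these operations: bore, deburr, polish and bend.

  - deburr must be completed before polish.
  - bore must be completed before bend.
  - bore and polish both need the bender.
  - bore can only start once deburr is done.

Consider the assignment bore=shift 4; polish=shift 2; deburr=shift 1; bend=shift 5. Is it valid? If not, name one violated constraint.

bore can only start once deburr is done — holds.
bore and polish both need the bender — holds.
deburr must be completed before polish — holds.
bore must be completed before bend — holds.

Yes, all constraints hold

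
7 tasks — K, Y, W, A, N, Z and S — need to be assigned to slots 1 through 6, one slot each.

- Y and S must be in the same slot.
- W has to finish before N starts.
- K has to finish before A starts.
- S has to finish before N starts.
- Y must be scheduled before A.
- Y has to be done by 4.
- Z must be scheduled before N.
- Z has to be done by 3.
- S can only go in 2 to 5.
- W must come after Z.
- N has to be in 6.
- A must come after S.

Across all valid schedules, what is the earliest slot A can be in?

3

Precedence pushes A to at least 3.
A at 3 is achievable: K -> 1, N -> 6, Y -> 2, W -> 2, A -> 3, Z -> 1, S -> 2.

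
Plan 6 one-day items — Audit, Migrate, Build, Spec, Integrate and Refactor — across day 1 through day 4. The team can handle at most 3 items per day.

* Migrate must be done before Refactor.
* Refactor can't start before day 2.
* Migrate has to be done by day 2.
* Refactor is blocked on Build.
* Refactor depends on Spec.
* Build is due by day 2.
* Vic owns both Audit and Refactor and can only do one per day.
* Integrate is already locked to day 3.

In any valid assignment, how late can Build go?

Build's own window allows nothing later than day 2.
Build at day 2 is achievable: Integrate -> day 3; Refactor -> day 3; Migrate -> day 1; Build -> day 2; Spec -> day 1; Audit -> day 1.

day 2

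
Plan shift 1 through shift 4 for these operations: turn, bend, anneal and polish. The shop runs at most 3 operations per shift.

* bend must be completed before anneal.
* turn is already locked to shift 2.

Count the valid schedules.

Splitting on bend: it can be shift 1 (12), shift 2 (8), shift 3 (4). Listing each branch's schedules as (turn, anneal, polish) by shift number:
bend=shift 1: (2,2,1) (2,2,2) (2,2,3) (2,2,4) (2,3,1) (2,3,2) (2,3,3) (2,3,4) (2,4,1) (2,4,2) (2,4,3) (2,4,4) — 12.
bend=shift 2: (2,3,1) (2,3,2) (2,3,3) (2,3,4) (2,4,1) (2,4,2) (2,4,3) (2,4,4) — 8.
bend=shift 3: (2,4,1) (2,4,2) (2,4,3) (2,4,4) — 4.
Summing: 12 + 8 + 4 = 24.

24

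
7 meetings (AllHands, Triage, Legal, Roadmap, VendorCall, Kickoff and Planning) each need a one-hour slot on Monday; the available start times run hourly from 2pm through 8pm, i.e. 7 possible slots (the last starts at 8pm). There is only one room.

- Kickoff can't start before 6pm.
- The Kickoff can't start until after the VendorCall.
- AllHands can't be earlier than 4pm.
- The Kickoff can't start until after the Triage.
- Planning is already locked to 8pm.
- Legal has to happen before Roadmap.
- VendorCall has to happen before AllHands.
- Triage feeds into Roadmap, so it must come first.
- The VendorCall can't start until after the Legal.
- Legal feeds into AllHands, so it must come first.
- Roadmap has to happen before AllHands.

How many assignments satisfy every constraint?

Splitting on AllHands: it can be 6pm (5), 7pm (5). Listing each branch's schedules as (Triage, Legal, Roadmap, VendorCall, Kickoff, Planning):
AllHands=6pm: (2pm,3pm,4pm,5pm,7pm,8pm) (2pm,3pm,5pm,4pm,7pm,8pm) (3pm,2pm,4pm,5pm,7pm,8pm) (3pm,2pm,5pm,4pm,7pm,8pm) (4pm,2pm,5pm,3pm,7pm,8pm) — 5.
AllHands=7pm: (2pm,3pm,4pm,5pm,6pm,8pm) (2pm,3pm,5pm,4pm,6pm,8pm) (3pm,2pm,4pm,5pm,6pm,8pm) (3pm,2pm,5pm,4pm,6pm,8pm) (4pm,2pm,5pm,3pm,6pm,8pm) — 5.
Summing: 5 + 5 = 10.

10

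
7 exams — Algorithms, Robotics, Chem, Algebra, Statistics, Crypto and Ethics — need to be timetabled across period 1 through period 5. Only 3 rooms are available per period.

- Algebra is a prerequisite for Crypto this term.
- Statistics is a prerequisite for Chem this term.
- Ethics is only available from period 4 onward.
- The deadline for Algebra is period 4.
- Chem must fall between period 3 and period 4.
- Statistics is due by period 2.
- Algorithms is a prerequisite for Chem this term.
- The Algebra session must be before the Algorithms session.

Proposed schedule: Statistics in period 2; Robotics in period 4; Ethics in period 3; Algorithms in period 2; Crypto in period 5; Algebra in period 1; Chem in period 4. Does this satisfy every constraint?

Chem must fall between period 3 and period 4 — holds.
Statistics is due by period 2 — holds.
Algorithms is a prerequisite for Chem this term — holds.
The Algebra session must be before the Algorithms session — holds.
The deadline for Algebra is period 4 — holds.
Ethics is only available from period 4 onward — violated.
Only 3 rooms are available per period — holds.
Statistics is a prerequisite for Chem this term — holds.
Algebra is a prerequisite for Crypto this term — holds.

Invalid. Ethics is only available from period 4 onward.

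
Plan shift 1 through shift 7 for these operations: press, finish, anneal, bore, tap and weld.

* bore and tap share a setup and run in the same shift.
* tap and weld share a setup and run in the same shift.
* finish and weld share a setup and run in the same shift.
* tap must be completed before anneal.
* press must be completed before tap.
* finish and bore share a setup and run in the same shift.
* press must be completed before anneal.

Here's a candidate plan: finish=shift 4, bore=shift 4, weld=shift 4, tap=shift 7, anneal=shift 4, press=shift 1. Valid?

finish and weld share a setup and run in the same shift — holds.
tap must be completed before anneal — violated.
bore and tap share a setup and run in the same shift — violated.
press must be completed before tap — holds.
tap and weld share a setup and run in the same shift — violated.
press must be completed before anneal — holds.
finish and bore share a setup and run in the same shift — holds.

No. tap must be completed before anneal is not satisfied.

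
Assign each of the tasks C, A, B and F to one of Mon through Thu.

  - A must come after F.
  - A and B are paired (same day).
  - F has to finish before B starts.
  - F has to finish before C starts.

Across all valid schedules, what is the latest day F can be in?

Wed

Downstream work caps F at Wed.
F at Wed is achievable: A -> Thu; B -> Thu; F -> Wed; C -> Thu.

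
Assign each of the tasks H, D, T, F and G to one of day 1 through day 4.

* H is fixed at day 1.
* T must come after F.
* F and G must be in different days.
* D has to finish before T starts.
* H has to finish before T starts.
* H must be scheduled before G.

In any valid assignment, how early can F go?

Downstream work caps F at day 3.
F at day 1 is achievable: H -> day 1; T -> day 2; D -> day 1; F -> day 1; G -> day 2.

day 1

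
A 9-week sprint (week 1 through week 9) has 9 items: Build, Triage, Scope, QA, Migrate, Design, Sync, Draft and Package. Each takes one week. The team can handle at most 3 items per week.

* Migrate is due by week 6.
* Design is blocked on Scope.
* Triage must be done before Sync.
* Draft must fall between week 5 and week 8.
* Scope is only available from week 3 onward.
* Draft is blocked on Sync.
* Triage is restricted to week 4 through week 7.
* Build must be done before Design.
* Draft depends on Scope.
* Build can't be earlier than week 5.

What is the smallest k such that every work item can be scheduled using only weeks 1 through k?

6 weeks

The precedence chain requires at least 3 distinct weeks.
With at most 3 per week and 9 work items, at least 3 weeks are needed.
Propagating the time windows through the other constraints, Design can't land before week 6, so the schedule must run through at least week 6.
6 works (last occupied week: week 6): for example Scope in week 3, Package in week 1, Sync in week 5, QA in week 1, Build in week 5, Draft in week 6, Migrate in week 1, Design in week 6, Triage in week 4.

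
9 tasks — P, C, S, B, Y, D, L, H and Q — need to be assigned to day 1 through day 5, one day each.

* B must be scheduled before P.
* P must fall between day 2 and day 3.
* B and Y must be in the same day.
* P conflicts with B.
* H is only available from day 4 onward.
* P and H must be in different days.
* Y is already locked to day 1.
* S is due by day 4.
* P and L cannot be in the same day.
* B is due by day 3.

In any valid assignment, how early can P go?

P is available from day 2; P's own window allows nothing later than day 3.
P at day 2 is achievable: Y in day 1, S in day 1, P in day 2, B in day 1, C in day 1, D in day 1, H in day 4, Q in day 1, L in day 1.

day 2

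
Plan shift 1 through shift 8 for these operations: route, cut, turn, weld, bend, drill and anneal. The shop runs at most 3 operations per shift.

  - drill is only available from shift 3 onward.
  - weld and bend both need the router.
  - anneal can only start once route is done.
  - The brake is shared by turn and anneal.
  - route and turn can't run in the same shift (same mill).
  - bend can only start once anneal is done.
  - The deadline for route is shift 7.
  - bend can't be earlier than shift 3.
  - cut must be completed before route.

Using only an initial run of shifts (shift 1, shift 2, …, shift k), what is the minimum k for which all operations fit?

4

The precedence chain requires at least 4 distinct shifts.
With at most 3 per shift and 7 operations, at least 3 shifts are needed.
4 works (last occupied shift: shift 4): for example weld -> shift 1, drill -> shift 3, route -> shift 2, bend -> shift 4, anneal -> shift 3, cut -> shift 1, turn -> shift 1.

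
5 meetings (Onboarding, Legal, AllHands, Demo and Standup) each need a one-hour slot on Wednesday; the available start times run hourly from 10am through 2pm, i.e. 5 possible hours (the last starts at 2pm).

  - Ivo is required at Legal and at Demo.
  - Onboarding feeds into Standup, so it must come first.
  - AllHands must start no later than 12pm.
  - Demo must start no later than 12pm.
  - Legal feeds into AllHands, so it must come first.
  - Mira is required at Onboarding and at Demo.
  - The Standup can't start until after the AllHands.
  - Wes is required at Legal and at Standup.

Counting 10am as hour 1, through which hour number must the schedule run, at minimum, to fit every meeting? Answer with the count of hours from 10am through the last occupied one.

3 hours

The precedence chain requires at least 3 distinct hours.
3 works (last occupied hour: 12pm): for example Onboarding in 10am; Standup in 12pm; AllHands in 11am; Legal in 10am; Demo in 11am.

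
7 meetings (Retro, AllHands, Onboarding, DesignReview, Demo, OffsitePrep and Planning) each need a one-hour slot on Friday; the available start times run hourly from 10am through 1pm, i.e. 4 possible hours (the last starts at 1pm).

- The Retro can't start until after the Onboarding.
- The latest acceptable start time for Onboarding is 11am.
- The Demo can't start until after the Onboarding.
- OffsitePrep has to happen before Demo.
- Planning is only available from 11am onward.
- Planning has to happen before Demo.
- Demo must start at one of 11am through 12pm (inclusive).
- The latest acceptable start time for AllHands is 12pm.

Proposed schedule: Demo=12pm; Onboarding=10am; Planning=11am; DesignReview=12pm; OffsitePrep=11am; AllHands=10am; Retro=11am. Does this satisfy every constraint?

Planning has to happen before Demo — holds.
Demo must start at one of 11am through 12pm (inclusive) — holds.
Planning is only available from 11am onward — holds.
OffsitePrep has to happen before Demo — holds.
The latest acceptable start time for Onboarding is 11am — holds.
The latest acceptable start time for AllHands is 12pm — holds.
The Retro can't start until after the Onboarding — holds.
The Demo can't start until after the Onboarding — holds.

Yes, all constraints hold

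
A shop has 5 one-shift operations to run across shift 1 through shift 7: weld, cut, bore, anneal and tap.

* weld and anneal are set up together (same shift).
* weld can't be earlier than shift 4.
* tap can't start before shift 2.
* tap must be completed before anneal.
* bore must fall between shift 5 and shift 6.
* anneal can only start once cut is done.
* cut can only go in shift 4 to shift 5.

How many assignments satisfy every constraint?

Splitting on weld: it can be shift 5 (6), shift 6 (16), shift 7 (20). Listing each branch's schedules as (cut, bore, anneal, tap) by shift number:
weld=shift 5: (4,5,5,2) (4,5,5,3) (4,5,5,4) (4,6,5,2) (4,6,5,3) (4,6,5,4) — 6.
weld=shift 6: (4,5,6,2) (4,5,6,3) (4,5,6,4) (4,5,6,5) (4,6,6,2) (4,6,6,3) (4,6,6,4) (4,6,6,5) (5,5,6,2) (5,5,6,3) (5,5,6,4) (5,5,6,5) (5,6,6,2) (5,6,6,3) (5,6,6,4) (5,6,6,5) — 16.
weld=shift 7: (4,5,7,2) (4,5,7,3) (4,5,7,4) (4,5,7,5) (4,5,7,6) (4,6,7,2) (4,6,7,3) (4,6,7,4) (4,6,7,5) (4,6,7,6) (5,5,7,2) (5,5,7,3) (5,5,7,4) (5,5,7,5) (5,5,7,6) (5,6,7,2) (5,6,7,3) (5,6,7,4) (5,6,7,5) (5,6,7,6) — 20.
Summing: 6 + 16 + 20 = 42.

42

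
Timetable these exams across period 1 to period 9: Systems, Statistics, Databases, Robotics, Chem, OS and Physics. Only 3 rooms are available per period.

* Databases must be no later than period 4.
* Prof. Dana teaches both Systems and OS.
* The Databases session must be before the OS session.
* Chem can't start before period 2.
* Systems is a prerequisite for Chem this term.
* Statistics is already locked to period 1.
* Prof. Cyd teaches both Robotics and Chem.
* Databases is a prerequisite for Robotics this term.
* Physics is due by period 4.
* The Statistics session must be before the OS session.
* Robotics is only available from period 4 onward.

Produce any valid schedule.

Databases=period 1, Chem=period 3, Statistics=period 1, Systems=period 2, OS=period 3, Robotics=period 4, Physics=period 1

Checking: Databases(period 1) before Robotics(period 4); Databases(period 1) before OS(period 3); Statistics(period 1) before OS(period 3); Systems(period 2) before Chem(period 3); Systems(period 2) != OS(period 3); Robotics(period 4) != Chem(period 3); Robotics=period 4 in [period 4,period 9]; Statistics=period 1 in [period 1,period 1]; Databases=period 1 in [period 1,period 4]; Physics=period 1 in [period 1,period 4]; Chem=period 3 in [period 2,period 9]; max 3 per period (cap 3).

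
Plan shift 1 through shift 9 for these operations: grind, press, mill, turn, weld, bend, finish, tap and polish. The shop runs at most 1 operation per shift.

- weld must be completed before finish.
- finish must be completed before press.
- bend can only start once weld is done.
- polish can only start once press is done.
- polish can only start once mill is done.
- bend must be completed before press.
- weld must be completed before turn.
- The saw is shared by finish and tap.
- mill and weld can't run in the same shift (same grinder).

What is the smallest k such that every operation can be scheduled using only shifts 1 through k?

The precedence chain requires at least 4 distinct shifts.
With at most 1 per shift and 9 operations, at least 9 shifts are needed.
9 works (last occupied shift: shift 9): for example finish in shift 3, press in shift 4, polish in shift 6, turn in shift 7, mill in shift 5, tap in shift 9, bend in shift 2, grind in shift 8, weld in shift 1.

9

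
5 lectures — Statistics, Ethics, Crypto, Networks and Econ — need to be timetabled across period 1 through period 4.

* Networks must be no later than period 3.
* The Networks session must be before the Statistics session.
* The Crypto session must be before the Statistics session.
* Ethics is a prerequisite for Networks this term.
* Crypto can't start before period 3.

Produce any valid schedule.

Statistics=period 4; Crypto=period 3; Ethics=period 1; Networks=period 2; Econ=period 1

Checking: Crypto(period 3) before Statistics(period 4); Networks(period 2) before Statistics(period 4); Ethics(period 1) before Networks(period 2); Networks=period 2 in [period 1,period 3]; Crypto=period 3 in [period 3,period 4].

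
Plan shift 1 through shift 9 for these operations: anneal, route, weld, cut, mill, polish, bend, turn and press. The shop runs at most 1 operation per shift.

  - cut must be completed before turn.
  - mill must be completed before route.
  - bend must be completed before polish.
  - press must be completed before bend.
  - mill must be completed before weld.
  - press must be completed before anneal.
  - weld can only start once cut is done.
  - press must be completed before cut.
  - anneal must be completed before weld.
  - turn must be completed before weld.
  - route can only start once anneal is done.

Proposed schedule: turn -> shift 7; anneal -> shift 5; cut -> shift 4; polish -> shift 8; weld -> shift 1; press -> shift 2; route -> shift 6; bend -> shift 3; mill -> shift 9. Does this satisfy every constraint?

anneal must be completed before weld — violated.
turn must be completed before weld — violated.
press must be completed before bend — holds.
route can only start once anneal is done — holds.
press must be completed before anneal — holds.
bend must be completed before polish — holds.
mill must be completed before weld — violated.
The shop runs at most 1 operation per shift — holds.
press must be completed before cut — holds.
weld can only start once cut is done — violated.
cut must be completed before turn — holds.
mill must be completed before route — violated.

No — it violates: mill must be completed before weld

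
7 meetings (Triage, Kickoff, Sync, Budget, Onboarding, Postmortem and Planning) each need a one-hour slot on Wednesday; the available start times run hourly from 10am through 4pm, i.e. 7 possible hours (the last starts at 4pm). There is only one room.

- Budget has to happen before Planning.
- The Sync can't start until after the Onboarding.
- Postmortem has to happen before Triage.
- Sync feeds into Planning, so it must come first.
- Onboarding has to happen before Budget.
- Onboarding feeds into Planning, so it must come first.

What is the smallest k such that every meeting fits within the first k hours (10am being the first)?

The precedence chain requires at least 3 distinct hours.
With at most 1 per hour and 7 meetings, at least 7 hours are needed.
7 works (last occupied hour: 4pm): for example Triage in 3pm; Postmortem in 2pm; Planning in 1pm; Kickoff in 4pm; Budget in 12pm; Onboarding in 10am; Sync in 11am.

7 hours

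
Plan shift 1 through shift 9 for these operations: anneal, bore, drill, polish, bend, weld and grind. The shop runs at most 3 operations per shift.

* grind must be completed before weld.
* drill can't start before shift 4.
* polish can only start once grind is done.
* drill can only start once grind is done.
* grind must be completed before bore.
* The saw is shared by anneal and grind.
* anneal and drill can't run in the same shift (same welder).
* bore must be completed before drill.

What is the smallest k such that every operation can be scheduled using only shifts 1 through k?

4 shifts

The precedence chain requires at least 3 distinct shifts.
With at most 3 per shift and 7 operations, at least 3 shifts are needed.
drill can't be placed before shift 4, so the schedule must run through at least shift 4.
4 works (last occupied shift: shift 4): for example grind=shift 1, polish=shift 2, bend=shift 1, weld=shift 2, anneal=shift 3, bore=shift 2, drill=shift 4.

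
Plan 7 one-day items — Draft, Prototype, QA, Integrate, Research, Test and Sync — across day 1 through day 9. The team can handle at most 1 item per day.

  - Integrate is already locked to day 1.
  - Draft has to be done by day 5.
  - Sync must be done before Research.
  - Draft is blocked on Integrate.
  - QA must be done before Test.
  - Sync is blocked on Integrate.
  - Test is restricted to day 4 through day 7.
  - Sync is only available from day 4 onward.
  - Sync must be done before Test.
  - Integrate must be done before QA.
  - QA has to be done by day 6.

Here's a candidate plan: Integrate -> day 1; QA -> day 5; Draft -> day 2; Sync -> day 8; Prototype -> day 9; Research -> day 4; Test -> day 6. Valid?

Sync must be done before Research — violated.
Integrate must be done before QA — holds.
Sync is blocked on Integrate — holds.
The team can handle at most 1 item per day — holds.
QA must be done before Test — holds.
Test is restricted to day 4 through day 7 — holds.
Sync must be done before Test — violated.
QA has to be done by day 6 — holds.
Integrate is already locked to day 1 — holds.
Draft has to be done by day 5 — holds.
Sync is only available from day 4 onward — holds.
Draft is blocked on Integrate — holds.

No — it violates: Sync must be done before Research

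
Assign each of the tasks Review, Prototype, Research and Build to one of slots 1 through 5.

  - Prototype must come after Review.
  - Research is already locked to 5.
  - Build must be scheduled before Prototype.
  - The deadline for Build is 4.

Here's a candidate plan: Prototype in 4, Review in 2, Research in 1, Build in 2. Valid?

Prototype must come after Review — holds.
The deadline for Build is 4 — holds.
Build must be scheduled before Prototype — holds.
Research is already locked to 5 — violated.

No — it violates: Research is already locked to 5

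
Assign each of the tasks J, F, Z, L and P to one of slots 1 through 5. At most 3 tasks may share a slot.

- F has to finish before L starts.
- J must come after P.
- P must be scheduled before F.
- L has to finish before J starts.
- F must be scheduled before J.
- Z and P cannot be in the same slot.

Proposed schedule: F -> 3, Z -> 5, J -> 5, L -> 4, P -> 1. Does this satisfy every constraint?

F has to finish before L starts — holds.
At most 3 tasks may share a slot — holds.
J must come after P — holds.
P must be scheduled before F — holds.
L has to finish before J starts — holds.
Z and P cannot be in the same slot — holds.
F must be scheduled before J — holds.

Valid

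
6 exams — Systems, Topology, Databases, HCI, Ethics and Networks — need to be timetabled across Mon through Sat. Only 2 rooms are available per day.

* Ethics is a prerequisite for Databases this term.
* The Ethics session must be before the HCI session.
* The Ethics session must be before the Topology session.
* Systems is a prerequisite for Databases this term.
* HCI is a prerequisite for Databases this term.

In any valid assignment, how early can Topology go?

Precedence pushes Topology to at least Tue.
Topology at Tue is achievable: Systems -> Mon; Databases -> Wed; HCI -> Tue; Topology -> Tue; Networks -> Wed; Ethics -> Mon.

Tue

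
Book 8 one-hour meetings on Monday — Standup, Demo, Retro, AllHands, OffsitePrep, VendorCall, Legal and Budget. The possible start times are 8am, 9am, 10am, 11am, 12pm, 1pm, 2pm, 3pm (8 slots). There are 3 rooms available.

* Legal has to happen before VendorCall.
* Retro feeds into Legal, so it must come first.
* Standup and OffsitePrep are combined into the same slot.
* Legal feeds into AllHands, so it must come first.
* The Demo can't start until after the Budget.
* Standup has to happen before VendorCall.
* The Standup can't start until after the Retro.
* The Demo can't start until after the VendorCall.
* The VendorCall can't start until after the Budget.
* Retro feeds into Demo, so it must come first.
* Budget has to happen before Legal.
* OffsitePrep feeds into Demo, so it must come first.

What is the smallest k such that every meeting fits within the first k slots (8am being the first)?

The precedence chain requires at least 4 distinct slots.
With at most 3 per slot and 8 meetings, at least 3 slots are needed.
4 works (last occupied slot: 11am): for example Legal=9am, Retro=8am, OffsitePrep=9am, Budget=8am, Demo=11am, AllHands=10am, VendorCall=10am, Standup=9am.

4 slots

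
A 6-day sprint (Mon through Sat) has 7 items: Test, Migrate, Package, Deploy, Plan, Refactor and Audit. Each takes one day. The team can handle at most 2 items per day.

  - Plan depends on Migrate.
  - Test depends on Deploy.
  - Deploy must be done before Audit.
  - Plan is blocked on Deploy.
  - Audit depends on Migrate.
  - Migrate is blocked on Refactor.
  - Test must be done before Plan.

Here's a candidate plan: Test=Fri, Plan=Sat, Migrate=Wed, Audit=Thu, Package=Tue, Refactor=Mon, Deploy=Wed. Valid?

Plan depends on Migrate — holds.
Plan is blocked on Deploy — holds.
Test depends on Deploy — holds.
Audit depends on Migrate — holds.
The team can handle at most 2 items per day — holds.
Deploy must be done before Audit — holds.
Test must be done before Plan — holds.
Migrate is blocked on Refactor — holds.

Yes, all constraints hold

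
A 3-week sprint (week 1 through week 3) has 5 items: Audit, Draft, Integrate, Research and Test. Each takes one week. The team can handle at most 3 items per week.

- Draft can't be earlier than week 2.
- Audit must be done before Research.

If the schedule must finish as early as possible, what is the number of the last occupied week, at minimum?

The precedence chain requires at least 2 distinct weeks.
With at most 3 per week and 5 tasks, at least 2 weeks are needed.
2 works (last occupied week: week 2): for example Integrate=week 1, Audit=week 1, Research=week 2, Draft=week 2, Test=week 1.

2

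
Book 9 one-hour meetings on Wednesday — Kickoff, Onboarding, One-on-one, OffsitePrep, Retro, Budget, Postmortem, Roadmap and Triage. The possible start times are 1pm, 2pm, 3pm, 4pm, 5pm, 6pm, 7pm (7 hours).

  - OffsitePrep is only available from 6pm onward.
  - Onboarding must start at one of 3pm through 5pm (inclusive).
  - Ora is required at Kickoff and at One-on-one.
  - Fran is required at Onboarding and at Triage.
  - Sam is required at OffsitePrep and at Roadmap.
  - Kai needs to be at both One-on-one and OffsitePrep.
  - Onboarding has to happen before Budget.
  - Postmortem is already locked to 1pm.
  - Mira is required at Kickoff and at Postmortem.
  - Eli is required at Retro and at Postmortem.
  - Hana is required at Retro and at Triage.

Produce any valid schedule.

Roadmap in 1pm; Postmortem in 1pm; OffsitePrep in 6pm; Kickoff in 2pm; Budget in 4pm; Onboarding in 3pm; Triage in 1pm; One-on-one in 1pm; Retro in 2pm

Checking: Onboarding(3pm) before Budget(4pm); Kickoff(2pm) != Postmortem(1pm); Retro(2pm) != Triage(1pm); OffsitePrep(6pm) != Roadmap(1pm); Retro(2pm) != Postmortem(1pm); Kickoff(2pm) != One-on-one(1pm); Onboarding(3pm) != Triage(1pm); One-on-one(1pm) != OffsitePrep(6pm); Postmortem=1pm in [1pm,1pm]; OffsitePrep=6pm in [6pm,7pm]; Onboarding=3pm in [3pm,5pm].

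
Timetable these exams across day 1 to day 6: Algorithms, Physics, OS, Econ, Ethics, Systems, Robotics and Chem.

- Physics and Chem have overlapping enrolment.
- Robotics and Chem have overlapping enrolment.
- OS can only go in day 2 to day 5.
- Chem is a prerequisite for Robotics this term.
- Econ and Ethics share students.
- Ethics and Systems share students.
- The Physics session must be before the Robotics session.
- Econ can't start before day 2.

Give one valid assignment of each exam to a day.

Chem in day 2, Ethics in day 1, Econ in day 2, Robotics in day 3, OS in day 2, Systems in day 2, Algorithms in day 1, Physics in day 1

Checking: Physics(day 1) before Robotics(day 3); Chem(day 2) before Robotics(day 3); Econ(day 2) != Ethics(day 1); Physics(day 1) != Chem(day 2); Robotics(day 3) != Chem(day 2); Ethics(day 1) != Systems(day 2); OS=day 2 in [day 2,day 5]; Econ=day 2 in [day 2,day 6].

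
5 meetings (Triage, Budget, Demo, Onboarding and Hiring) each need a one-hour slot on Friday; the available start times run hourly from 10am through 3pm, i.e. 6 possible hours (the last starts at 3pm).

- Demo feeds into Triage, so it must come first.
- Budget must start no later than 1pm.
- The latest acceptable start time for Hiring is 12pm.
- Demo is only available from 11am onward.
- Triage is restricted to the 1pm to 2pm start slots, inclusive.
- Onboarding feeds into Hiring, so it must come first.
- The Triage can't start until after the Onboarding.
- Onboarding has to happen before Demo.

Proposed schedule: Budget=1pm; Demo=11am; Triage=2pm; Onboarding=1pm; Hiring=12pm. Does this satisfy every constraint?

Onboarding has to happen before Demo — violated.
Demo is only available from 11am onward — holds.
Onboarding feeds into Hiring, so it must come first — violated.
Demo feeds into Triage, so it must come first — holds.
The Triage can't start until after the Onboarding — holds.
Triage is restricted to the 1pm to 2pm start slots, inclusive — holds.
Budget must start no later than 1pm — holds.
The latest acceptable start time for Hiring is 12pm — holds.

Invalid. Onboarding has to happen before Demo.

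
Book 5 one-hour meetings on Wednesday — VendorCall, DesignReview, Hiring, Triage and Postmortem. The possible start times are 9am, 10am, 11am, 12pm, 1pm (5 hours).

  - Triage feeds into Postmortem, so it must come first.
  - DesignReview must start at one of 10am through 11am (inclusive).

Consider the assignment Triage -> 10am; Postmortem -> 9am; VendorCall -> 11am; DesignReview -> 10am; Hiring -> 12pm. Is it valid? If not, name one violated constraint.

Triage feeds into Postmortem, so it must come first — violated.
DesignReview must start at one of 10am through 11am (inclusive) — holds.

Invalid. Triage feeds into Postmortem, so it must come first.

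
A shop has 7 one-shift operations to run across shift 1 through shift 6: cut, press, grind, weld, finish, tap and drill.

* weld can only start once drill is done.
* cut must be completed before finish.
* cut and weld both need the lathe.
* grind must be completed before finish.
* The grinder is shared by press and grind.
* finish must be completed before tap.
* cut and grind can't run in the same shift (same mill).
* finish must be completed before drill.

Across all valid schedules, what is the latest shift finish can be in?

Precedence pushes finish to at least shift 2; downstream work caps finish at shift 4.
finish at shift 4 is achievable: tap=shift 5; press=shift 1; weld=shift 6; grind=shift 2; drill=shift 5; cut=shift 1; finish=shift 4.

shift 4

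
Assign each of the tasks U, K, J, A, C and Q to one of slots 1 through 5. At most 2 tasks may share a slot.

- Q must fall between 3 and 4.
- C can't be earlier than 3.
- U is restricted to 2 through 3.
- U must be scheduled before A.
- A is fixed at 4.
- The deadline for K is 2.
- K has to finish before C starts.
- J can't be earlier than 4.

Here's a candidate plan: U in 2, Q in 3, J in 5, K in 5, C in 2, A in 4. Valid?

No. K has to finish before C starts is not satisfied.

A is fixed at 4 — holds.
U is restricted to 2 through 3 — holds.
U must be scheduled before A — holds.
At most 2 tasks may share a slot — holds.
J can't be earlier than 4 — holds.
C can't be earlier than 3 — violated.
Q must fall between 3 and 4 — holds.
K has to finish before C starts — violated.
The deadline for K is 2 — violated.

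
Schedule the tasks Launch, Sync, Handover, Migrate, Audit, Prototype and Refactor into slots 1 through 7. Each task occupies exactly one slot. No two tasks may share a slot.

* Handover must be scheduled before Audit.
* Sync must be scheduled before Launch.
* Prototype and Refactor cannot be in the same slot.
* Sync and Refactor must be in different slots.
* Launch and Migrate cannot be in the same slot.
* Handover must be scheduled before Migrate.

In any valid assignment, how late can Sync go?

6

Downstream work caps Sync at 6.
Sync at 6 is achievable: Handover in 1; Migrate in 2; Prototype in 4; Audit in 3; Refactor in 5; Launch in 7; Sync in 6.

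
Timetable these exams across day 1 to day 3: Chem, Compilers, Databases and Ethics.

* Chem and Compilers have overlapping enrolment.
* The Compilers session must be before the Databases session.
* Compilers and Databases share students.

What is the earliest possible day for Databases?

day 2

Precedence pushes Databases to at least day 2.
Databases at day 2 is achievable: Databases in day 2, Ethics in day 1, Chem in day 2, Compilers in day 1.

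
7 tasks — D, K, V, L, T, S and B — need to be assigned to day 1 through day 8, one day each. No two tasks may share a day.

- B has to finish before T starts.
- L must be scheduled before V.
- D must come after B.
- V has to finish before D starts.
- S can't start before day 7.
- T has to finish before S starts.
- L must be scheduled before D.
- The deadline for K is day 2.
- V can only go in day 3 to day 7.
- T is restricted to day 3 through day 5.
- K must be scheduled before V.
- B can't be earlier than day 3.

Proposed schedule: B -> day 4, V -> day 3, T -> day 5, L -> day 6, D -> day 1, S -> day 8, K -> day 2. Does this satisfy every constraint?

Invalid. L must be scheduled before D.

B can't be earlier than day 3 — holds.
The deadline for K is day 2 — holds.
S can't start before day 7 — holds.
K must be scheduled before V — holds.
D must come after B — violated.
V has to finish before D starts — violated.
B has to finish before T starts — holds.
No two tasks may share a day — holds.
V can only go in day 3 to day 7 — holds.
L must be scheduled before D — violated.
T has to finish before S starts — holds.
T is restricted to day 3 through day 5 — holds.
L must be scheduled before V — violated.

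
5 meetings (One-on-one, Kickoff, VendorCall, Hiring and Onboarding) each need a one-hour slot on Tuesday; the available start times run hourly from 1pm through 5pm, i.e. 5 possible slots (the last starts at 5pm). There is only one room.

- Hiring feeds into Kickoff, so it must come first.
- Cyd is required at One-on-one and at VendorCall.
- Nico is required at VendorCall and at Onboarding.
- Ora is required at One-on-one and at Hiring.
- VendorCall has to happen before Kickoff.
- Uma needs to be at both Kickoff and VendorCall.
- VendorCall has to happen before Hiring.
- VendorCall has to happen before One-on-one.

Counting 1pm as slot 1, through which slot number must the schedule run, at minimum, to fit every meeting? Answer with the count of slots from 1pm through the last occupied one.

The precedence chain requires at least 3 distinct slots.
With at most 1 per slot and 5 meetings, at least 5 slots are needed.
5 works (last occupied slot: 5pm): for example VendorCall in 1pm; Hiring in 2pm; Kickoff in 3pm; Onboarding in 5pm; One-on-one in 4pm.

5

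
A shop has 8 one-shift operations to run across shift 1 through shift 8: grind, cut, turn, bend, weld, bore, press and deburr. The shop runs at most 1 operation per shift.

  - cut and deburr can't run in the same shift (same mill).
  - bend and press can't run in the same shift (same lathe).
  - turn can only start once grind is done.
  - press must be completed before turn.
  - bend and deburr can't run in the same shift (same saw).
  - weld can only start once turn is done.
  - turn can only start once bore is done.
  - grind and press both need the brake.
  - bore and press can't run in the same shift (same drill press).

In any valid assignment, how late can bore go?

Downstream work caps bore at shift 6.
bore at shift 6 is achievable: bend in shift 4, turn in shift 7, deburr in shift 5, cut in shift 3, weld in shift 8, grind in shift 1, press in shift 2, bore in shift 6.

shift 6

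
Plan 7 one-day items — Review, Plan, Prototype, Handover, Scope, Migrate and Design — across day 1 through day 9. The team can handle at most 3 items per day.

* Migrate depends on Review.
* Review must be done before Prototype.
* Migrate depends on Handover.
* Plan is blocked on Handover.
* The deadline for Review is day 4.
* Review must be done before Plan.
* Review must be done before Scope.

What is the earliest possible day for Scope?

Precedence pushes Scope to at least day 2.
Scope at day 2 is achievable: Handover -> day 1; Prototype -> day 3; Scope -> day 2; Design -> day 1; Migrate -> day 2; Plan -> day 2; Review -> day 1.

day 2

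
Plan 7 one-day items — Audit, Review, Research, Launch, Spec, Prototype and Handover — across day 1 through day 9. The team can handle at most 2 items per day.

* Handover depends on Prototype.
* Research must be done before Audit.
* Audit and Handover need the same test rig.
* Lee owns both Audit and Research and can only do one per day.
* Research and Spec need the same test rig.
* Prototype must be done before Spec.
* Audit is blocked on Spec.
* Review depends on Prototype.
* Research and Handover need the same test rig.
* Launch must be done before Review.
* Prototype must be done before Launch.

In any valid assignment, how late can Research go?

Downstream work caps Research at day 8.
Research at day 8 is achievable: Prototype=day 1; Research=day 8; Handover=day 3; Spec=day 2; Launch=day 2; Review=day 3; Audit=day 9.

day 8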